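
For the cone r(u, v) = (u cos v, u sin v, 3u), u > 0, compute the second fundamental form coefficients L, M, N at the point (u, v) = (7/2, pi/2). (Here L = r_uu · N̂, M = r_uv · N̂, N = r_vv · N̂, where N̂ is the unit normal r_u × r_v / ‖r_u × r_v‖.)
L = 0;  M = 0;  N = 21*sqrt(10)/20

Compute the unit normal N̂(u, v) = (-3*sqrt(10)*u*cos(v)/(10*Abs(u)), -3*sqrt(10)*u*sin(v)/(10*Abs(u)), sqrt(10)*u/(10*Abs(u))), and the second partials r_uu, r_uv, r_vv. Take dot products:
  L(u, v) = r_uu · N̂ = 0,
  M(u, v) = r_uv · N̂ = 0,
  N(u, v) = r_vv · N̂ = 3*sqrt(10)*u^2/(10*Abs(u)).
Evaluating at (u, v) = (7/2, pi/2):
  L = 0, M = 0, N = 21*sqrt(10)/20.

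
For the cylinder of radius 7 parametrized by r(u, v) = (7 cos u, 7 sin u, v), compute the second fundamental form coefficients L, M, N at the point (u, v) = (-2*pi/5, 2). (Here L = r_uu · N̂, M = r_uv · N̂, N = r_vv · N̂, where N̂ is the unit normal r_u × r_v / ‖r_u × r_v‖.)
L = -7;  M = 0;  N = 0

Compute the unit normal N̂(u, v) = (cos(u), sin(u), 0), and the second partials r_uu, r_uv, r_vv. Take dot products:
  L(u, v) = r_uu · N̂ = -7,
  M(u, v) = r_uv · N̂ = 0,
  N(u, v) = r_vv · N̂ = 0.
Evaluating at (u, v) = (-2*pi/5, 2):
  L = -7, M = 0, N = 0.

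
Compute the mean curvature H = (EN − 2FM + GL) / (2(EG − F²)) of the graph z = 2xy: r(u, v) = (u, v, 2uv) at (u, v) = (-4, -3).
H = -96*sqrt(101)/10201

With E = 4*v^2 + 1, F = 4*u*v, G = 4*u^2 + 1, L = 0, M = 2/sqrt(4*u^2 + 4*v^2 + 1), N = 0, assemble
  H = (EN − 2FM + GL) / (2(EG − F²)) = -8*u*v/(4*u^2 + 4*v^2 + 1)^(3/2).
At (u, v) = (-4, -3): H = -96*sqrt(101)/10201.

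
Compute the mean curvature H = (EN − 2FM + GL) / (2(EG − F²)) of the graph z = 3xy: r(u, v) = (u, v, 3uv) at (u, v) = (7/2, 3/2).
H = -567*sqrt(526)/138338

With E = 9*v^2 + 1, F = 9*u*v, G = 9*u^2 + 1, L = 0, M = 3/sqrt(9*u^2 + 9*v^2 + 1), N = 0, assemble
  H = (EN − 2FM + GL) / (2(EG − F²)) = -27*u*v/(9*u^2 + 9*v^2 + 1)^(3/2).
At (u, v) = (7/2, 3/2): H = -567*sqrt(526)/138338.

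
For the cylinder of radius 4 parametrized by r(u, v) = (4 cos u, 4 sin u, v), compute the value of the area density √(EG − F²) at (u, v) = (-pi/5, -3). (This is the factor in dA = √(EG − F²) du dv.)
√(EG − F²)|_{(-pi/5, -3)} = 4

E = 16, F = 0, G = 1, so EG − F² = 16. Taking the positive square root: √(EG − F²) = 4. At (u, v) = (-pi/5, -3): 4.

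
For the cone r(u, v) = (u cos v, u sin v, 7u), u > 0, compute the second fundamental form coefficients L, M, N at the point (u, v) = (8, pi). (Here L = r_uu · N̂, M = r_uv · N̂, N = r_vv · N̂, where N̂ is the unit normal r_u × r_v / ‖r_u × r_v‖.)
L = 0;  M = 0;  N = 28*sqrt(2)/5

Compute the unit normal N̂(u, v) = (-7*sqrt(2)*u*cos(v)/(10*Abs(u)), -7*sqrt(2)*u*sin(v)/(10*Abs(u)), sqrt(2)*u/(10*Abs(u))), and the second partials r_uu, r_uv, r_vv. Take dot products:
  L(u, v) = r_uu · N̂ = 0,
  M(u, v) = r_uv · N̂ = 0,
  N(u, v) = r_vv · N̂ = 7*sqrt(2)*u^2/(10*Abs(u)).
Evaluating at (u, v) = (8, pi):
  L = 0, M = 0, N = 28*sqrt(2)/5.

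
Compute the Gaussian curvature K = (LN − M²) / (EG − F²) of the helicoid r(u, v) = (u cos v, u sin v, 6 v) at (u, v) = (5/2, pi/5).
K = -576/28561

Coefficients of the first fundamental form: E = 1, F = 0, G = u^2 + 36.
Coefficients of the second fundamental form: L = 0, M = -6/sqrt(u^2 + 36), N = 0.
Assemble K = (LN − M²)/(EG − F²) = -36/(u^2 + 36)^2. At (u, v) = (5/2, pi/5): K = -576/28561.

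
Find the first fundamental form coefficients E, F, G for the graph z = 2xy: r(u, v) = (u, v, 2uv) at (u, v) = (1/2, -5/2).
E = 26;  F = -5;  G = 2

Partials: r_u = (1, 0, 2*v), r_v = (0, 1, 2*u). As functions of (u, v):
  E = r_u · r_u = 4*v^2 + 1,
  F = r_u · r_v = 4*u*v,
  G = r_v · r_v = 4*u^2 + 1.
Evaluating at (u, v) = (1/2, -5/2): E = 26, F = -5, G = 2.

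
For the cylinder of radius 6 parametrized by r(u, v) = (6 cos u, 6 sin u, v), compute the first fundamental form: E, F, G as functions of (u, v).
E = 36;  F = 0;  G = 1

Compute partials: r_u = (-6*sin(u), 6*cos(u), 0), r_v = (0, 0, 1). Then
  E = r_u · r_u = 36,
  F = r_u · r_v = 0,
  G = r_v · r_v = 1.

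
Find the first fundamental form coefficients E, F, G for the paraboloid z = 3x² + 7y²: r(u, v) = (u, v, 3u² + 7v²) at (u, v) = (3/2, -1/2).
E = 82;  F = -63;  G = 50

Partials: r_u = (1, 0, 6*u), r_v = (0, 1, 14*v). As functions of (u, v):
  E = r_u · r_u = 36*u^2 + 1,
  F = r_u · r_v = 84*u*v,
  G = r_v · r_v = 196*v^2 + 1.
Evaluating at (u, v) = (3/2, -1/2): E = 82, F = -63, G = 50.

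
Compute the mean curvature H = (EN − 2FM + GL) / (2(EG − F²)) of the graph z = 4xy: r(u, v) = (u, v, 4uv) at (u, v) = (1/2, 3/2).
H = -48*sqrt(41)/1681

With E = 16*v^2 + 1, F = 16*u*v, G = 16*u^2 + 1, L = 0, M = 4/sqrt(16*u^2 + 16*v^2 + 1), N = 0, assemble
  H = (EN − 2FM + GL) / (2(EG − F²)) = -64*u*v/(16*u^2 + 16*v^2 + 1)^(3/2).
At (u, v) = (1/2, 3/2): H = -48*sqrt(41)/1681.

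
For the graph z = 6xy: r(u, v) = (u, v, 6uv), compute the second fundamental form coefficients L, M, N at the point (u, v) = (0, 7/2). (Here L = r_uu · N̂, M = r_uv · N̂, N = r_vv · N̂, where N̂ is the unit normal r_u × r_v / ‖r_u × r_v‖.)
L = 0;  M = 3*sqrt(442)/221;  N = 0

Compute the unit normal N̂(u, v) = (-6*v/sqrt(36*u^2 + 36*v^2 + 1), -6*u/sqrt(36*u^2 + 36*v^2 + 1), 1/sqrt(36*u^2 + 36*v^2 + 1)), and the second partials r_uu, r_uv, r_vv. Take dot products:
  L(u, v) = r_uu · N̂ = 0,
  M(u, v) = r_uv · N̂ = 6/sqrt(36*u^2 + 36*v^2 + 1),
  N(u, v) = r_vv · N̂ = 0.
Evaluating at (u, v) = (0, 7/2):
  L = 0, M = 3*sqrt(442)/221, N = 0.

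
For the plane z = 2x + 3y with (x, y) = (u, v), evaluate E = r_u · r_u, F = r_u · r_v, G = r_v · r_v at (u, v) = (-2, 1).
E = 5;  F = 6;  G = 10

Partials: r_u = (1, 0, 2), r_v = (0, 1, 3). As functions of (u, v):
  E = r_u · r_u = 5,
  F = r_u · r_v = 6,
  G = r_v · r_v = 10.
Evaluating at (u, v) = (-2, 1): E = 5, F = 6, G = 10.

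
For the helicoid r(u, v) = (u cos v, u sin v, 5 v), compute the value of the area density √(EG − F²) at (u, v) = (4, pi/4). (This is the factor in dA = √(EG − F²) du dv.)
√(EG − F²)|_{(4, pi/4)} = sqrt(41)

E = 1, F = 0, G = u^2 + 25, so EG − F² = u^2 + 25. Taking the positive square root: √(EG − F²) = sqrt(u^2 + 25). At (u, v) = (4, pi/4): sqrt(41).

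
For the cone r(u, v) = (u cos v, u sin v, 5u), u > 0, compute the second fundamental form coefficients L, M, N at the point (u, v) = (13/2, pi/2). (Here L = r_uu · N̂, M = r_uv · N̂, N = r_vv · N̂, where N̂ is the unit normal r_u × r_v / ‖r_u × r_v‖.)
L = 0;  M = 0;  N = 5*sqrt(26)/4

Compute the unit normal N̂(u, v) = (-5*sqrt(26)*u*cos(v)/(26*Abs(u)), -5*sqrt(26)*u*sin(v)/(26*Abs(u)), sqrt(26)*u/(26*Abs(u))), and the second partials r_uu, r_uv, r_vv. Take dot products:
  L(u, v) = r_uu · N̂ = 0,
  M(u, v) = r_uv · N̂ = 0,
  N(u, v) = r_vv · N̂ = 5*sqrt(26)*u^2/(26*Abs(u)).
Evaluating at (u, v) = (13/2, pi/2):
  L = 0, M = 0, N = 5*sqrt(26)/4.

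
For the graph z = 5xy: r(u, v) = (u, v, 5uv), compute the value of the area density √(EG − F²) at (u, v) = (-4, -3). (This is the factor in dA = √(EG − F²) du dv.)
√(EG − F²)|_{(-4, -3)} = sqrt(626)

E = 25*v^2 + 1, F = 25*u*v, G = 25*u^2 + 1, so EG − F² = 25*u^2 + 25*v^2 + 1. Taking the positive square root: √(EG − F²) = sqrt(25*u^2 + 25*v^2 + 1). At (u, v) = (-4, -3): sqrt(626).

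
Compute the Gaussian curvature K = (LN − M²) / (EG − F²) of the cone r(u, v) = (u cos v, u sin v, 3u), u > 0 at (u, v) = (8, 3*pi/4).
K = 0

Coefficients of the first fundamental form: E = 10, F = 0, G = u^2.
Coefficients of the second fundamental form: L = 0, M = 0, N = 3*sqrt(10)*u^2/(10*Abs(u)).
Assemble K = (LN − M²)/(EG − F²) = 0. At (u, v) = (8, 3*pi/4): K = 0.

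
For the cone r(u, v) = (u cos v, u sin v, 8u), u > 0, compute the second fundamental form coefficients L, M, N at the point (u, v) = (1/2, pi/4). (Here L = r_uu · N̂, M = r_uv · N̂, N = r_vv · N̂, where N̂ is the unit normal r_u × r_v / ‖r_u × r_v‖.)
L = 0;  M = 0;  N = 4*sqrt(65)/65

Compute the unit normal N̂(u, v) = (-8*sqrt(65)*u*cos(v)/(65*Abs(u)), -8*sqrt(65)*u*sin(v)/(65*Abs(u)), sqrt(65)*u/(65*Abs(u))), and the second partials r_uu, r_uv, r_vv. Take dot products:
  L(u, v) = r_uu · N̂ = 0,
  M(u, v) = r_uv · N̂ = 0,
  N(u, v) = r_vv · N̂ = 8*sqrt(65)*u^2/(65*Abs(u)).
Evaluating at (u, v) = (1/2, pi/4):
  L = 0, M = 0, N = 4*sqrt(65)/65.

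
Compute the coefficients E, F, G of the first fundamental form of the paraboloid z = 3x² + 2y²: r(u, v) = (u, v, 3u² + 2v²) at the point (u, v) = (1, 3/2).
E = 37;  F = 36;  G = 37

Partials: r_u = (1, 0, 6*u), r_v = (0, 1, 4*v). As functions of (u, v):
  E = r_u · r_u = 36*u^2 + 1,
  F = r_u · r_v = 24*u*v,
  G = r_v · r_v = 16*v^2 + 1.
Evaluating at (u, v) = (1, 3/2): E = 37, F = 36, G = 37.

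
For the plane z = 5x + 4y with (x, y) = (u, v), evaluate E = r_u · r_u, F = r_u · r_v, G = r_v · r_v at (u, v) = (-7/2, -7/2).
E = 26;  F = 20;  G = 17

Partials: r_u = (1, 0, 5), r_v = (0, 1, 4). As functions of (u, v):
  E = r_u · r_u = 26,
  F = r_u · r_v = 20,
  G = r_v · r_v = 17.
Evaluating at (u, v) = (-7/2, -7/2): E = 26, F = 20, G = 17.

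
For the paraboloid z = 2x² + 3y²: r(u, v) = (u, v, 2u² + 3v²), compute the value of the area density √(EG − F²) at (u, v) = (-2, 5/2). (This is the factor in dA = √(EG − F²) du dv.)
√(EG − F²)|_{(-2, 5/2)} = sqrt(290)

E = 16*u^2 + 1, F = 24*u*v, G = 36*v^2 + 1, so EG − F² = 16*u^2 + 36*v^2 + 1. Taking the positive square root: √(EG − F²) = sqrt(16*u^2 + 36*v^2 + 1). At (u, v) = (-2, 5/2): sqrt(290).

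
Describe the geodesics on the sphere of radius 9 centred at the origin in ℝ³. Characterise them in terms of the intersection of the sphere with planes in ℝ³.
Geodesics on the sphere of radius 9 are great circles — circles of radius 9 obtained as the intersection of the sphere with planes through the origin (the centre of the sphere).

A curve α(t) of nonzero constant speed on the sphere of radius 9 is a geodesic iff its acceleration α̈ is everywhere normal to the surface, i.e. parallel to the radial vector α(t). Then d/dt(α × α̇) = α̇ × α̇ + α × α̈ = 0, so α × α̇ is a constant vector n ≠ 0 and α(t) · n = 0 for all t: α lies in the plane through the origin with normal n. The intersection of that plane with the sphere is a circle of radius 9 (a great circle). Conversely, a great circle traversed at constant speed has centripetal acceleration pointing at the origin, hence normal to the sphere, so every great circle is a geodesic.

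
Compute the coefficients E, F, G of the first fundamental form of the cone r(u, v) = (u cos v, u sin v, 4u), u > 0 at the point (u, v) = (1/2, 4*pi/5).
E = 17;  F = 0;  G = 1/4

Partials: r_u = (cos(v), sin(v), 4), r_v = (-u*sin(v), u*cos(v), 0). As functions of (u, v):
  E = r_u · r_u = 17,
  F = r_u · r_v = 0,
  G = r_v · r_v = u^2.
Evaluating at (u, v) = (1/2, 4*pi/5): E = 17, F = 0, G = 1/4.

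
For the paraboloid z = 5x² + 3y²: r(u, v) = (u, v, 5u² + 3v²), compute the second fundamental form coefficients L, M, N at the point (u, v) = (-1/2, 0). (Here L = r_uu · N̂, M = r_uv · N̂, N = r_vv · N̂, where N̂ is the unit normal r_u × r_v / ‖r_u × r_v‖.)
L = 5*sqrt(26)/13;  M = 0;  N = 3*sqrt(26)/13

Compute the unit normal N̂(u, v) = (-10*u/sqrt(100*u^2 + 36*v^2 + 1), -6*v/sqrt(100*u^2 + 36*v^2 + 1), 1/sqrt(100*u^2 + 36*v^2 + 1)), and the second partials r_uu, r_uv, r_vv. Take dot products:
  L(u, v) = r_uu · N̂ = 10/sqrt(100*u^2 + 36*v^2 + 1),
  M(u, v) = r_uv · N̂ = 0,
  N(u, v) = r_vv · N̂ = 6/sqrt(100*u^2 + 36*v^2 + 1).
Evaluating at (u, v) = (-1/2, 0):
  L = 5*sqrt(26)/13, M = 0, N = 3*sqrt(26)/13.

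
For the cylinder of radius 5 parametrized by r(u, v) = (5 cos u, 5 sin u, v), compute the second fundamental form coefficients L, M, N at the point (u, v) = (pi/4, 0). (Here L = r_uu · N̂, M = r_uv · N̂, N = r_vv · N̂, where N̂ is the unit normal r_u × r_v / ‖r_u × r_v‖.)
L = -5;  M = 0;  N = 0

Compute the unit normal N̂(u, v) = (cos(u), sin(u), 0), and the second partials r_uu, r_uv, r_vv. Take dot products:
  L(u, v) = r_uu · N̂ = -5,
  M(u, v) = r_uv · N̂ = 0,
  N(u, v) = r_vv · N̂ = 0.
Evaluating at (u, v) = (pi/4, 0):
  L = -5, M = 0, N = 0.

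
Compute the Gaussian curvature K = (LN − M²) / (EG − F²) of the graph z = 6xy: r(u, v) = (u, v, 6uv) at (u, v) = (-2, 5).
K = -36/1092025

Coefficients of the first fundamental form: E = 36*v^2 + 1, F = 36*u*v, G = 36*u^2 + 1.
Coefficients of the second fundamental form: L = 0, M = 6/sqrt(36*u^2 + 36*v^2 + 1), N = 0.
Assemble K = (LN − M²)/(EG − F²) = -36/(1296*u^4 + 2592*u^2*v^2 + 72*u^2 + 1296*v^4 + 72*v^2 + 1). At (u, v) = (-2, 5): K = -36/1092025.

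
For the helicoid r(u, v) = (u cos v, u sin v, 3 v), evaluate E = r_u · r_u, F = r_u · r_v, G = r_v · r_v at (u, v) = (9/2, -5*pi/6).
E = 1;  F = 0;  G = 117/4

Partials: r_u = (cos(v), sin(v), 0), r_v = (-u*sin(v), u*cos(v), 3). As functions of (u, v):
  E = r_u · r_u = 1,
  F = r_u · r_v = 0,
  G = r_v · r_v = u^2 + 9.
Evaluating at (u, v) = (9/2, -5*pi/6): E = 1, F = 0, G = 117/4.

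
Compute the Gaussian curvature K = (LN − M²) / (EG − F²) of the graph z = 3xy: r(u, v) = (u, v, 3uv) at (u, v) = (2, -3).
K = -9/13924

Coefficients of the first fundamental form: E = 9*v^2 + 1, F = 9*u*v, G = 9*u^2 + 1.
Coefficients of the second fundamental form: L = 0, M = 3/sqrt(9*u^2 + 9*v^2 + 1), N = 0.
Assemble K = (LN − M²)/(EG − F²) = -9/(81*u^4 + 162*u^2*v^2 + 18*u^2 + 81*v^4 + 18*v^2 + 1). At (u, v) = (2, -3): K = -9/13924.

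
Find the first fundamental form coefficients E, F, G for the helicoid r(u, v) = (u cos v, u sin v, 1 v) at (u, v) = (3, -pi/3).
E = 1;  F = 0;  G = 10

Partials: r_u = (cos(v), sin(v), 0), r_v = (-u*sin(v), u*cos(v), 1). As functions of (u, v):
  E = r_u · r_u = 1,
  F = r_u · r_v = 0,
  G = r_v · r_v = u^2 + 1.
Evaluating at (u, v) = (3, -pi/3): E = 1, F = 0, G = 10.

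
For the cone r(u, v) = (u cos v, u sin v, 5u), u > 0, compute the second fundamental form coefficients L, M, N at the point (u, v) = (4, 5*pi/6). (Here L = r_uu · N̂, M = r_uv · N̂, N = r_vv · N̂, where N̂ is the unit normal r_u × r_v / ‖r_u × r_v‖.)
L = 0;  M = 0;  N = 10*sqrt(26)/13

Compute the unit normal N̂(u, v) = (-5*sqrt(26)*u*cos(v)/(26*Abs(u)), -5*sqrt(26)*u*sin(v)/(26*Abs(u)), sqrt(26)*u/(26*Abs(u))), and the second partials r_uu, r_uv, r_vv. Take dot products:
  L(u, v) = r_uu · N̂ = 0,
  M(u, v) = r_uv · N̂ = 0,
  N(u, v) = r_vv · N̂ = 5*sqrt(26)*u^2/(26*Abs(u)).
Evaluating at (u, v) = (4, 5*pi/6):
  L = 0, M = 0, N = 10*sqrt(26)/13.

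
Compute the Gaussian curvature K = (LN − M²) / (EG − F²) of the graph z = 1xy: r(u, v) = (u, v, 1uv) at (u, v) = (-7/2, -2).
K = -16/4761

Coefficients of the first fundamental form: E = v^2 + 1, F = u*v, G = u^2 + 1.
Coefficients of the second fundamental form: L = 0, M = 1/sqrt(u^2 + v^2 + 1), N = 0.
Assemble K = (LN − M²)/(EG − F²) = 1/((u^2*v^2 - (u^2 + 1)*(v^2 + 1))*(u^2 + v^2 + 1)). At (u, v) = (-7/2, -2): K = -16/4761.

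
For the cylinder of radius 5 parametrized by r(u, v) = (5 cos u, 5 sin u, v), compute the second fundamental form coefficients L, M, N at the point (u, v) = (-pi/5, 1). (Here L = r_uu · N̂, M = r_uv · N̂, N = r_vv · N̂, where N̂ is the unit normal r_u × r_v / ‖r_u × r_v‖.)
L = -5;  M = 0;  N = 0

Compute the unit normal N̂(u, v) = (cos(u), sin(u), 0), and the second partials r_uu, r_uv, r_vv. Take dot products:
  L(u, v) = r_uu · N̂ = -5,
  M(u, v) = r_uv · N̂ = 0,
  N(u, v) = r_vv · N̂ = 0.
Evaluating at (u, v) = (-pi/5, 1):
  L = -5, M = 0, N = 0.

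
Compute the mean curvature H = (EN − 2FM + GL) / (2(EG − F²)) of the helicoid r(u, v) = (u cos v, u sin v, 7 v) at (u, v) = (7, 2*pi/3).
H = 0

With E = 1, F = 0, G = u^2 + 49, L = 0, M = -7/sqrt(u^2 + 49), N = 0, assemble
  H = (EN − 2FM + GL) / (2(EG − F²)) = 0.
At (u, v) = (7, 2*pi/3): H = 0.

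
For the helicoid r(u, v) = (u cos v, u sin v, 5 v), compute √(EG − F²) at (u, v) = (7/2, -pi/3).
√(EG − F²)|_{(7/2, -pi/3)} = sqrt(149)/2

E = 1, F = 0, G = u^2 + 25; EG − F² = u^2 + 25; √(EG − F²) = sqrt(u^2 + 25). At the given point: sqrt(149)/2.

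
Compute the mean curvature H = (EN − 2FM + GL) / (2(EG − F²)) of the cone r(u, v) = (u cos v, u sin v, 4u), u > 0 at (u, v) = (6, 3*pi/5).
H = sqrt(17)/51

With E = 17, F = 0, G = u^2, L = 0, M = 0, N = 4*sqrt(17)*u^2/(17*Abs(u)), assemble
  H = (EN − 2FM + GL) / (2(EG − F²)) = 2*sqrt(17)/(17*Abs(u)).
At (u, v) = (6, 3*pi/5): H = sqrt(17)/51.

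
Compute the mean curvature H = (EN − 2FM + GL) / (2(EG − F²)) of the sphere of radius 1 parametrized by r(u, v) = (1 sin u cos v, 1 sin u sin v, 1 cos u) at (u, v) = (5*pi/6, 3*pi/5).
H = -1

With E = 1, F = 0, G = sin(u)^2, L = -sin(u)/Abs(sin(u)), M = 0, N = -sin(u)^3/Abs(sin(u)), assemble
  H = (EN − 2FM + GL) / (2(EG − F²)) = -sin(u)/Abs(sin(u)).
At (u, v) = (5*pi/6, 3*pi/5): H = -1.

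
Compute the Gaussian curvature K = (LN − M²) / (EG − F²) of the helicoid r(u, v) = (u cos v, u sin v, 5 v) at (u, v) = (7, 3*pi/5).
K = -25/5476

Coefficients of the first fundamental form: E = 1, F = 0, G = u^2 + 25.
Coefficients of the second fundamental form: L = 0, M = -5/sqrt(u^2 + 25), N = 0.
Assemble K = (LN − M²)/(EG − F²) = -25/(u^2 + 25)^2. At (u, v) = (7, 3*pi/5): K = -25/5476.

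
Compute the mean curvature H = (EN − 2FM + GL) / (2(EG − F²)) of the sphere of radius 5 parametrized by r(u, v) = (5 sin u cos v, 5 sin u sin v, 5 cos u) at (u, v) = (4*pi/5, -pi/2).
H = -1/5

With E = 25, F = 0, G = 25*sin(u)^2, L = -5*sin(u)/Abs(sin(u)), M = 0, N = -5*sin(u)^3/Abs(sin(u)), assemble
  H = (EN − 2FM + GL) / (2(EG − F²)) = -sin(u)/(5*Abs(sin(u))).
At (u, v) = (4*pi/5, -pi/2): H = -1/5.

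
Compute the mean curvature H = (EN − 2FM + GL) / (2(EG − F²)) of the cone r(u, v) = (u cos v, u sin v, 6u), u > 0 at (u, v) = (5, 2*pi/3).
H = 3*sqrt(37)/185

With E = 37, F = 0, G = u^2, L = 0, M = 0, N = 6*sqrt(37)*u^2/(37*Abs(u)), assemble
  H = (EN − 2FM + GL) / (2(EG − F²)) = 3*sqrt(37)/(37*Abs(u)).
At (u, v) = (5, 2*pi/3): H = 3*sqrt(37)/185.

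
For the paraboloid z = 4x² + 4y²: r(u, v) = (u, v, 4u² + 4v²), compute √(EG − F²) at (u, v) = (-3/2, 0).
√(EG − F²)|_{(-3/2, 0)} = sqrt(145)

E = 64*u^2 + 1, F = 64*u*v, G = 64*v^2 + 1; EG − F² = 64*u^2 + 64*v^2 + 1; √(EG − F²) = sqrt(64*u^2 + 64*v^2 + 1). At the given point: sqrt(145).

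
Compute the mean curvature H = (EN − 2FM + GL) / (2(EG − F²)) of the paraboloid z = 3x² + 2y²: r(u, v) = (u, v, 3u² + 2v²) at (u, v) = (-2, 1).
H = 341*sqrt(161)/25921

With E = 36*u^2 + 1, F = 24*u*v, G = 16*v^2 + 1, L = 6/sqrt(36*u^2 + 16*v^2 + 1), M = 0, N = 4/sqrt(36*u^2 + 16*v^2 + 1), assemble
  H = (EN − 2FM + GL) / (2(EG − F²)) = (72*u^2 + 48*v^2 + 5)/(36*u^2 + 16*v^2 + 1)^(3/2).
At (u, v) = (-2, 1): H = 341*sqrt(161)/25921.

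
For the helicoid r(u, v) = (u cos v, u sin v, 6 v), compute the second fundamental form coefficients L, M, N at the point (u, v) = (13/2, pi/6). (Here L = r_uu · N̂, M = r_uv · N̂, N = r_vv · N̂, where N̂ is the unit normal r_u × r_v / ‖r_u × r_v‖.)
L = 0;  M = -12*sqrt(313)/313;  N = 0

Compute the unit normal N̂(u, v) = (6*sin(v)/sqrt(u^2 + 36), -6*cos(v)/sqrt(u^2 + 36), u/sqrt(u^2 + 36)), and the second partials r_uu, r_uv, r_vv. Take dot products:
  L(u, v) = r_uu · N̂ = 0,
  M(u, v) = r_uv · N̂ = -6/sqrt(u^2 + 36),
  N(u, v) = r_vv · N̂ = 0.
Evaluating at (u, v) = (13/2, pi/6):
  L = 0, M = -12*sqrt(313)/313, N = 0.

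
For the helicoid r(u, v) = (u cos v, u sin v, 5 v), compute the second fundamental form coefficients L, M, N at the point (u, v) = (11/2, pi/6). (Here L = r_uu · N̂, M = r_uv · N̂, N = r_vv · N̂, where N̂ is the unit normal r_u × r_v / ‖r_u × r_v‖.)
L = 0;  M = -10*sqrt(221)/221;  N = 0

Compute the unit normal N̂(u, v) = (5*sin(v)/sqrt(u^2 + 25), -5*cos(v)/sqrt(u^2 + 25), u/sqrt(u^2 + 25)), and the second partials r_uu, r_uv, r_vv. Take dot products:
  L(u, v) = r_uu · N̂ = 0,
  M(u, v) = r_uv · N̂ = -5/sqrt(u^2 + 25),
  N(u, v) = r_vv · N̂ = 0.
Evaluating at (u, v) = (11/2, pi/6):
  L = 0, M = -10*sqrt(221)/221, N = 0.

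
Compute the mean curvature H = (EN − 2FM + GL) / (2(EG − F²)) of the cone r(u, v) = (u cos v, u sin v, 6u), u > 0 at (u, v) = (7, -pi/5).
H = 3*sqrt(37)/259

With E = 37, F = 0, G = u^2, L = 0, M = 0, N = 6*sqrt(37)*u^2/(37*Abs(u)), assemble
  H = (EN − 2FM + GL) / (2(EG − F²)) = 3*sqrt(37)/(37*Abs(u)).
At (u, v) = (7, -pi/5): H = 3*sqrt(37)/259.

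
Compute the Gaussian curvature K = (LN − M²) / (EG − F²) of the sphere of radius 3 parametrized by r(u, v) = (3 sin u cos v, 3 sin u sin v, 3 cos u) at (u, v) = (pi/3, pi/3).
K = 1/9

Coefficients of the first fundamental form: E = 9, F = 0, G = 9*sin(u)^2.
Coefficients of the second fundamental form: L = -3*sin(u)/Abs(sin(u)), M = 0, N = -3*sin(u)^3/Abs(sin(u)).
Assemble K = (LN − M²)/(EG − F²) = 1/9. At (u, v) = (pi/3, pi/3): K = 1/9.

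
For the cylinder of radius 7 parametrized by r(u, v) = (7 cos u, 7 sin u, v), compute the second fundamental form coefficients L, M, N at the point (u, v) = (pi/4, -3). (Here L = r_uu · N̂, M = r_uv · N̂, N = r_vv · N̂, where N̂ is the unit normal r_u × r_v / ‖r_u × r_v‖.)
L = -7;  M = 0;  N = 0

Compute the unit normal N̂(u, v) = (cos(u), sin(u), 0), and the second partials r_uu, r_uv, r_vv. Take dot products:
  L(u, v) = r_uu · N̂ = -7,
  M(u, v) = r_uv · N̂ = 0,
  N(u, v) = r_vv · N̂ = 0.
Evaluating at (u, v) = (pi/4, -3):
  L = -7, M = 0, N = 0.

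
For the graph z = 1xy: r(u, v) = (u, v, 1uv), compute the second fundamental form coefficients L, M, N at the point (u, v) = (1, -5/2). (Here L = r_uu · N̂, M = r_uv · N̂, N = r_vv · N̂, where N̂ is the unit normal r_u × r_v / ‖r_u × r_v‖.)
L = 0;  M = 2*sqrt(33)/33;  N = 0

Compute the unit normal N̂(u, v) = (-v/sqrt(u^2 + v^2 + 1), -u/sqrt(u^2 + v^2 + 1), 1/sqrt(u^2 + v^2 + 1)), and the second partials r_uu, r_uv, r_vv. Take dot products:
  L(u, v) = r_uu · N̂ = 0,
  M(u, v) = r_uv · N̂ = 1/sqrt(u^2 + v^2 + 1),
  N(u, v) = r_vv · N̂ = 0.
Evaluating at (u, v) = (1, -5/2):
  L = 0, M = 2*sqrt(33)/33, N = 0.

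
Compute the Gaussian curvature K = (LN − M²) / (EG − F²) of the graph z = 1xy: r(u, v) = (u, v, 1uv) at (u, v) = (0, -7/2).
K = -16/2809

Coefficients of the first fundamental form: E = v^2 + 1, F = u*v, G = u^2 + 1.
Coefficients of the second fundamental form: L = 0, M = 1/sqrt(u^2 + v^2 + 1), N = 0.
Assemble K = (LN − M²)/(EG − F²) = 1/((u^2*v^2 - (u^2 + 1)*(v^2 + 1))*(u^2 + v^2 + 1)). At (u, v) = (0, -7/2): K = -16/2809.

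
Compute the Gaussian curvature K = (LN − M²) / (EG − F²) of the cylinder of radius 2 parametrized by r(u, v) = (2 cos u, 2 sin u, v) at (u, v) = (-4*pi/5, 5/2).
K = 0

Coefficients of the first fundamental form: E = 4, F = 0, G = 1.
Coefficients of the second fundamental form: L = -2, M = 0, N = 0.
Assemble K = (LN − M²)/(EG − F²) = 0. At (u, v) = (-4*pi/5, 5/2): K = 0.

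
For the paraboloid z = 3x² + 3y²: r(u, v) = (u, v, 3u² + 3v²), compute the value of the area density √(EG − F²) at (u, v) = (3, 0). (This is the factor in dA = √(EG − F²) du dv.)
√(EG − F²)|_{(3, 0)} = 5*sqrt(13)

E = 36*u^2 + 1, F = 36*u*v, G = 36*v^2 + 1, so EG − F² = 36*u^2 + 36*v^2 + 1. Taking the positive square root: √(EG − F²) = sqrt(36*u^2 + 36*v^2 + 1). At (u, v) = (3, 0): 5*sqrt(13).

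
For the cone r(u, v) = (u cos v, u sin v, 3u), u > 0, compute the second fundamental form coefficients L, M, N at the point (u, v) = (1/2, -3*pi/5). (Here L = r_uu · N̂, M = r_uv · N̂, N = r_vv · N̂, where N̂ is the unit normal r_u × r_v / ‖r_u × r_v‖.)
L = 0;  M = 0;  N = 3*sqrt(10)/20

Compute the unit normal N̂(u, v) = (-3*sqrt(10)*u*cos(v)/(10*Abs(u)), -3*sqrt(10)*u*sin(v)/(10*Abs(u)), sqrt(10)*u/(10*Abs(u))), and the second partials r_uu, r_uv, r_vv. Take dot products:
  L(u, v) = r_uu · N̂ = 0,
  M(u, v) = r_uv · N̂ = 0,
  N(u, v) = r_vv · N̂ = 3*sqrt(10)*u^2/(10*Abs(u)).
Evaluating at (u, v) = (1/2, -3*pi/5):
  L = 0, M = 0, N = 3*sqrt(10)/20.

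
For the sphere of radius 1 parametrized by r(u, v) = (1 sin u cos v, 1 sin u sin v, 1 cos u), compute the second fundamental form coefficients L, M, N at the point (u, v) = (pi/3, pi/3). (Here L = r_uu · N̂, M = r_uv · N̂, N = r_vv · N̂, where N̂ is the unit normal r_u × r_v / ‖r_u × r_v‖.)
L = -1;  M = 0;  N = -3/4

Compute the unit normal N̂(u, v) = (sin(u)^2*cos(v)/Abs(sin(u)), sin(u)^2*sin(v)/Abs(sin(u)), sin(2*u)/(2*Abs(sin(u)))), and the second partials r_uu, r_uv, r_vv. Take dot products:
  L(u, v) = r_uu · N̂ = -sin(u)/Abs(sin(u)),
  M(u, v) = r_uv · N̂ = 0,
  N(u, v) = r_vv · N̂ = -sin(u)^3/Abs(sin(u)).
Evaluating at (u, v) = (pi/3, pi/3):
  L = -1, M = 0, N = -3/4.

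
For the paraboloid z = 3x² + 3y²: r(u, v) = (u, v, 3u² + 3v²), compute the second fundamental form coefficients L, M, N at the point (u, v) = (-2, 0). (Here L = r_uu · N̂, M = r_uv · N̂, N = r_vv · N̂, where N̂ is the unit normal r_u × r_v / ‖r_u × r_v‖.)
L = 6*sqrt(145)/145;  M = 0;  N = 6*sqrt(145)/145

Compute the unit normal N̂(u, v) = (-6*u/sqrt(36*u^2 + 36*v^2 + 1), -6*v/sqrt(36*u^2 + 36*v^2 + 1), 1/sqrt(36*u^2 + 36*v^2 + 1)), and the second partials r_uu, r_uv, r_vv. Take dot products:
  L(u, v) = r_uu · N̂ = 6/sqrt(36*u^2 + 36*v^2 + 1),
  M(u, v) = r_uv · N̂ = 0,
  N(u, v) = r_vv · N̂ = 6/sqrt(36*u^2 + 36*v^2 + 1).
Evaluating at (u, v) = (-2, 0):
  L = 6*sqrt(145)/145, M = 0, N = 6*sqrt(145)/145.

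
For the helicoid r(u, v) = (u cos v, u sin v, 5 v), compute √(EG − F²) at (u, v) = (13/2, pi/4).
√(EG − F²)|_{(13/2, pi/4)} = sqrt(269)/2

E = 1, F = 0, G = u^2 + 25; EG − F² = u^2 + 25; √(EG − F²) = sqrt(u^2 + 25). At the given point: sqrt(269)/2.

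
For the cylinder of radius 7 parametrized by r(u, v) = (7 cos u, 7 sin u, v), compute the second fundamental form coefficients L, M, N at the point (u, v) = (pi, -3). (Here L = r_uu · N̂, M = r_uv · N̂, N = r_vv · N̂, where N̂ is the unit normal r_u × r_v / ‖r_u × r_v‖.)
L = -7;  M = 0;  N = 0

Compute the unit normal N̂(u, v) = (cos(u), sin(u), 0), and the second partials r_uu, r_uv, r_vv. Take dot products:
  L(u, v) = r_uu · N̂ = -7,
  M(u, v) = r_uv · N̂ = 0,
  N(u, v) = r_vv · N̂ = 0.
Evaluating at (u, v) = (pi, -3):
  L = -7, M = 0, N = 0.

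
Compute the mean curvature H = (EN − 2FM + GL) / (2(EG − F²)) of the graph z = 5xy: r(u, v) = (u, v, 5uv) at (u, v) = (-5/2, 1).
H = 2500/19683

With E = 25*v^2 + 1, F = 25*u*v, G = 25*u^2 + 1, L = 0, M = 5/sqrt(25*u^2 + 25*v^2 + 1), N = 0, assemble
  H = (EN − 2FM + GL) / (2(EG − F²)) = -125*u*v/(25*u^2 + 25*v^2 + 1)^(3/2).
At (u, v) = (-5/2, 1): H = 2500/19683.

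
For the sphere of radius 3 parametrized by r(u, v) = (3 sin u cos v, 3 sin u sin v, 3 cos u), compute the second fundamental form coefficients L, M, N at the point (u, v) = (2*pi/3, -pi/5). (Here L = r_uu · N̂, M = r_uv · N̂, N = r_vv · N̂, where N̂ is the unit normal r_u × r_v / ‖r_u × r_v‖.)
L = -3;  M = 0;  N = -9/4

Compute the unit normal N̂(u, v) = (sin(u)^2*cos(v)/Abs(sin(u)), sin(u)^2*sin(v)/Abs(sin(u)), sin(2*u)/(2*Abs(sin(u)))), and the second partials r_uu, r_uv, r_vv. Take dot products:
  L(u, v) = r_uu · N̂ = -3*sin(u)/Abs(sin(u)),
  M(u, v) = r_uv · N̂ = 0,
  N(u, v) = r_vv · N̂ = -3*sin(u)^3/Abs(sin(u)).
Evaluating at (u, v) = (2*pi/3, -pi/5):
  L = -3, M = 0, N = -9/4.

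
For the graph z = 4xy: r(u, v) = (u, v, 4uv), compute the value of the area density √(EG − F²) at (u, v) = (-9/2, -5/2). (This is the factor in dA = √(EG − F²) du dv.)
√(EG − F²)|_{(-9/2, -5/2)} = 5*sqrt(17)

E = 16*v^2 + 1, F = 16*u*v, G = 16*u^2 + 1, so EG − F² = 16*u^2 + 16*v^2 + 1. Taking the positive square root: √(EG − F²) = sqrt(16*u^2 + 16*v^2 + 1). At (u, v) = (-9/2, -5/2): 5*sqrt(17).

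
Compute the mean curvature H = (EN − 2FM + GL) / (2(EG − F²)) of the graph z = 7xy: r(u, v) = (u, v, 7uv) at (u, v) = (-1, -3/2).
H = -4116*sqrt(641)/410881

With E = 49*v^2 + 1, F = 49*u*v, G = 49*u^2 + 1, L = 0, M = 7/sqrt(49*u^2 + 49*v^2 + 1), N = 0, assemble
  H = (EN − 2FM + GL) / (2(EG − F²)) = -343*u*v/(49*u^2 + 49*v^2 + 1)^(3/2).
At (u, v) = (-1, -3/2): H = -4116*sqrt(641)/410881.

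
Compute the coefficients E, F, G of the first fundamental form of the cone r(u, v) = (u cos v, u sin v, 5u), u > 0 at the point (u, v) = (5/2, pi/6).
E = 26;  F = 0;  G = 25/4

Partials: r_u = (cos(v), sin(v), 5), r_v = (-u*sin(v), u*cos(v), 0). As functions of (u, v):
  E = r_u · r_u = 26,
  F = r_u · r_v = 0,
  G = r_v · r_v = u^2.
Evaluating at (u, v) = (5/2, pi/6): E = 26, F = 0, G = 25/4.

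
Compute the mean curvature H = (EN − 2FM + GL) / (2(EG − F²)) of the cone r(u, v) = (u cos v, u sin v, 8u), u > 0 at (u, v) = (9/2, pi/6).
H = 8*sqrt(65)/585

With E = 65, F = 0, G = u^2, L = 0, M = 0, N = 8*sqrt(65)*u^2/(65*Abs(u)), assemble
  H = (EN − 2FM + GL) / (2(EG − F²)) = 4*sqrt(65)/(65*Abs(u)).
At (u, v) = (9/2, pi/6): H = 8*sqrt(65)/585.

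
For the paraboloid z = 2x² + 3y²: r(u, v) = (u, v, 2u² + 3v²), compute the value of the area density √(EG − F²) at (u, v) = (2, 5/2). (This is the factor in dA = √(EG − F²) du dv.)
√(EG − F²)|_{(2, 5/2)} = sqrt(290)

E = 16*u^2 + 1, F = 24*u*v, G = 36*v^2 + 1, so EG − F² = 16*u^2 + 36*v^2 + 1. Taking the positive square root: √(EG − F²) = sqrt(16*u^2 + 36*v^2 + 1). At (u, v) = (2, 5/2): sqrt(290).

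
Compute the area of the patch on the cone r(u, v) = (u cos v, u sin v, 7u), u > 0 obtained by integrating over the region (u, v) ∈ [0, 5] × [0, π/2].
Area = 125*sqrt(2)*pi/4

Area = ∫∫ √(EG − F²) du dv with √(EG − F²) = 5*sqrt(2)*Abs(u). Integrating over [0, 5] × [0, π/2] gives 125*sqrt(2)*pi/4.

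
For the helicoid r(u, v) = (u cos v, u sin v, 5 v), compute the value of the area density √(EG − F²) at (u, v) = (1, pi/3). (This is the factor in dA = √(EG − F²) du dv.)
√(EG − F²)|_{(1, pi/3)} = sqrt(26)

E = 1, F = 0, G = u^2 + 25, so EG − F² = u^2 + 25. Taking the positive square root: √(EG − F²) = sqrt(u^2 + 25). At (u, v) = (1, pi/3): sqrt(26).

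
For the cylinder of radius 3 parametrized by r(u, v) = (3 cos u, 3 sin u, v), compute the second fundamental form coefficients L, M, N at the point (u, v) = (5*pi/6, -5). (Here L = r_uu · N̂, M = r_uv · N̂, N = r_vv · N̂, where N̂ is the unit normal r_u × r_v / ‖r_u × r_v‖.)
L = -3;  M = 0;  N = 0

Compute the unit normal N̂(u, v) = (cos(u), sin(u), 0), and the second partials r_uu, r_uv, r_vv. Take dot products:
  L(u, v) = r_uu · N̂ = -3,
  M(u, v) = r_uv · N̂ = 0,
  N(u, v) = r_vv · N̂ = 0.
Evaluating at (u, v) = (5*pi/6, -5):
  L = -3, M = 0, N = 0.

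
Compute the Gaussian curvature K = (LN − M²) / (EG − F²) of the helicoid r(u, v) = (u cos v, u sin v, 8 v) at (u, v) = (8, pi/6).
K = -1/256

Coefficients of the first fundamental form: E = 1, F = 0, G = u^2 + 64.
Coefficients of the second fundamental form: L = 0, M = -8/sqrt(u^2 + 64), N = 0.
Assemble K = (LN − M²)/(EG − F²) = -64/(u^2 + 64)^2. At (u, v) = (8, pi/6): K = -1/256.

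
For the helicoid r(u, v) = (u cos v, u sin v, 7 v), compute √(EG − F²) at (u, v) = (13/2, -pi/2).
√(EG − F²)|_{(13/2, -pi/2)} = sqrt(365)/2

E = 1, F = 0, G = u^2 + 49; EG − F² = u^2 + 49; √(EG − F²) = sqrt(u^2 + 49). At the given point: sqrt(365)/2.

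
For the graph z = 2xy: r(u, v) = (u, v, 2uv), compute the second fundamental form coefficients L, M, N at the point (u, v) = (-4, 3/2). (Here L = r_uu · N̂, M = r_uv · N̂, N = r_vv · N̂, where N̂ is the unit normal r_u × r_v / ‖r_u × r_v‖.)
L = 0;  M = sqrt(74)/37;  N = 0

Compute the unit normal N̂(u, v) = (-2*v/sqrt(4*u^2 + 4*v^2 + 1), -2*u/sqrt(4*u^2 + 4*v^2 + 1), 1/sqrt(4*u^2 + 4*v^2 + 1)), and the second partials r_uu, r_uv, r_vv. Take dot products:
  L(u, v) = r_uu · N̂ = 0,
  M(u, v) = r_uv · N̂ = 2/sqrt(4*u^2 + 4*v^2 + 1),
  N(u, v) = r_vv · N̂ = 0.
Evaluating at (u, v) = (-4, 3/2):
  L = 0, M = sqrt(74)/37, N = 0.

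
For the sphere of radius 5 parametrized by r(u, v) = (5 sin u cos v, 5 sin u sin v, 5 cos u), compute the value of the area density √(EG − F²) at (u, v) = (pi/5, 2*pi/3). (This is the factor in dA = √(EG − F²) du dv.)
√(EG − F²)|_{(pi/5, 2*pi/3)} = 25*sqrt(10 - 2*sqrt(5))/4

E = 25, F = 0, G = 25*sin(u)^2, so EG − F² = 625*sin(u)^2. Taking the positive square root: √(EG − F²) = 25*Abs(sin(u)). At (u, v) = (pi/5, 2*pi/3): 25*sqrt(10 - 2*sqrt(5))/4.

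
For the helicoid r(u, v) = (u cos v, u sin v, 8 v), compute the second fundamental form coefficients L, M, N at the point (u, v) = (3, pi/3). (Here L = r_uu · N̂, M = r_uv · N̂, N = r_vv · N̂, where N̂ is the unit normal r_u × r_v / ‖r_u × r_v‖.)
L = 0;  M = -8*sqrt(73)/73;  N = 0

Compute the unit normal N̂(u, v) = (8*sin(v)/sqrt(u^2 + 64), -8*cos(v)/sqrt(u^2 + 64), u/sqrt(u^2 + 64)), and the second partials r_uu, r_uv, r_vv. Take dot products:
  L(u, v) = r_uu · N̂ = 0,
  M(u, v) = r_uv · N̂ = -8/sqrt(u^2 + 64),
  N(u, v) = r_vv · N̂ = 0.
Evaluating at (u, v) = (3, pi/3):
  L = 0, M = -8*sqrt(73)/73, N = 0.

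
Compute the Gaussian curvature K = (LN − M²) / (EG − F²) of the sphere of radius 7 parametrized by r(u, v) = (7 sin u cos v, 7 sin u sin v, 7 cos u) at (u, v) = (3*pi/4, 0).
K = 1/49

Coefficients of the first fundamental form: E = 49, F = 0, G = 49*sin(u)^2.
Coefficients of the second fundamental form: L = -7*sin(u)/Abs(sin(u)), M = 0, N = -7*sin(u)^3/Abs(sin(u)).
Assemble K = (LN − M²)/(EG − F²) = 1/49. At (u, v) = (3*pi/4, 0): K = 1/49.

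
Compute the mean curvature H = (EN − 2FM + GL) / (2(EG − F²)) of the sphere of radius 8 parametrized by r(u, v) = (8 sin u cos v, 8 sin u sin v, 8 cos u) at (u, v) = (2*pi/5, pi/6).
H = -1/8

With E = 64, F = 0, G = 64*sin(u)^2, L = -8*sin(u)/Abs(sin(u)), M = 0, N = -8*sin(u)^3/Abs(sin(u)), assemble
  H = (EN − 2FM + GL) / (2(EG − F²)) = -sin(u)/(8*Abs(sin(u))).
At (u, v) = (2*pi/5, pi/6): H = -1/8.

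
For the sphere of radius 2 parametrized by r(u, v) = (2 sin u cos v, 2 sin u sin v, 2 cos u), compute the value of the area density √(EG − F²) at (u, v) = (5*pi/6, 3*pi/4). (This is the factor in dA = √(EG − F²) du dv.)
√(EG − F²)|_{(5*pi/6, 3*pi/4)} = 2

E = 4, F = 0, G = 4*sin(u)^2, so EG − F² = 16*sin(u)^2. Taking the positive square root: √(EG − F²) = 4*Abs(sin(u)). At (u, v) = (5*pi/6, 3*pi/4): 2.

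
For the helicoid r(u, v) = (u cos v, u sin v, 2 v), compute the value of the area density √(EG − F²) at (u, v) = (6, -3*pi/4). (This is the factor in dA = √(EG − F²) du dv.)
√(EG − F²)|_{(6, -3*pi/4)} = 2*sqrt(10)

E = 1, F = 0, G = u^2 + 4, so EG − F² = u^2 + 4. Taking the positive square root: √(EG − F²) = sqrt(u^2 + 4). At (u, v) = (6, -3*pi/4): 2*sqrt(10).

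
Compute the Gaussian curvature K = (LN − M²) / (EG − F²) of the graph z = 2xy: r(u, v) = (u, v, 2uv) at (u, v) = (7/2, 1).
K = -1/729

Coefficients of the first fundamental form: E = 4*v^2 + 1, F = 4*u*v, G = 4*u^2 + 1.
Coefficients of the second fundamental form: L = 0, M = 2/sqrt(4*u^2 + 4*v^2 + 1), N = 0.
Assemble K = (LN − M²)/(EG − F²) = -4/(16*u^4 + 32*u^2*v^2 + 8*u^2 + 16*v^4 + 8*v^2 + 1). At (u, v) = (7/2, 1): K = -1/729.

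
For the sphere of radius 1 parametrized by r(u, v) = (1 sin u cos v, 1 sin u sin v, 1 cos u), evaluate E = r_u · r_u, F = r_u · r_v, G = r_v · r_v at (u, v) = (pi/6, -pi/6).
E = 1;  F = 0;  G = 1/4

Partials: r_u = (cos(u)*cos(v), sin(v)*cos(u), -sin(u)), r_v = (-sin(u)*sin(v), sin(u)*cos(v), 0). As functions of (u, v):
  E = r_u · r_u = 1,
  F = r_u · r_v = 0,
  G = r_v · r_v = sin(u)^2.
Evaluating at (u, v) = (pi/6, -pi/6): E = 1, F = 0, G = 1/4.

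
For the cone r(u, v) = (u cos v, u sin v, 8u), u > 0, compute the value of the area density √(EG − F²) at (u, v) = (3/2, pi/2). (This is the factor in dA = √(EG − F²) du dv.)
√(EG − F²)|_{(3/2, pi/2)} = 3*sqrt(65)/2

E = 65, F = 0, G = u^2, so EG − F² = 65*u^2. Taking the positive square root: √(EG − F²) = sqrt(65)*Abs(u). At (u, v) = (3/2, pi/2): 3*sqrt(65)/2.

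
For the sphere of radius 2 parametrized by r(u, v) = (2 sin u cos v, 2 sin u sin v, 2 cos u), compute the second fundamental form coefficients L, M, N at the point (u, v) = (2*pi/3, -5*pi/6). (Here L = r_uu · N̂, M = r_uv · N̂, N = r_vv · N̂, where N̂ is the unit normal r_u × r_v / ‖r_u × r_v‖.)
L = -2;  M = 0;  N = -3/2

Compute the unit normal N̂(u, v) = (sin(u)^2*cos(v)/Abs(sin(u)), sin(u)^2*sin(v)/Abs(sin(u)), sin(2*u)/(2*Abs(sin(u)))), and the second partials r_uu, r_uv, r_vv. Take dot products:
  L(u, v) = r_uu · N̂ = -2*sin(u)/Abs(sin(u)),
  M(u, v) = r_uv · N̂ = 0,
  N(u, v) = r_vv · N̂ = -2*sin(u)^3/Abs(sin(u)).
Evaluating at (u, v) = (2*pi/3, -5*pi/6):
  L = -2, M = 0, N = -3/2.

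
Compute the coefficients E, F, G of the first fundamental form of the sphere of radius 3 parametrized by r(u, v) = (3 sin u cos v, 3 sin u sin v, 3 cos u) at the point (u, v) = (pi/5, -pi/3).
E = 9;  F = 0;  G = 45/8 - 9*sqrt(5)/8

Partials: r_u = (3*cos(u)*cos(v), 3*sin(v)*cos(u), -3*sin(u)), r_v = (-3*sin(u)*sin(v), 3*sin(u)*cos(v), 0). As functions of (u, v):
  E = r_u · r_u = 9,
  F = r_u · r_v = 0,
  G = r_v · r_v = 9*sin(u)^2.
Evaluating at (u, v) = (pi/5, -pi/3): E = 9, F = 0, G = 45/8 - 9*sqrt(5)/8.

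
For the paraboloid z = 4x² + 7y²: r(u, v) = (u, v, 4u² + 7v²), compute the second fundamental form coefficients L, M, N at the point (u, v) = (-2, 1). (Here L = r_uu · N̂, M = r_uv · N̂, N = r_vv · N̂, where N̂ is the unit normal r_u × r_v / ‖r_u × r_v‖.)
L = 8*sqrt(453)/453;  M = 0;  N = 14*sqrt(453)/453

Compute the unit normal N̂(u, v) = (-8*u/sqrt(64*u^2 + 196*v^2 + 1), -14*v/sqrt(64*u^2 + 196*v^2 + 1), 1/sqrt(64*u^2 + 196*v^2 + 1)), and the second partials r_uu, r_uv, r_vv. Take dot products:
  L(u, v) = r_uu · N̂ = 8/sqrt(64*u^2 + 196*v^2 + 1),
  M(u, v) = r_uv · N̂ = 0,
  N(u, v) = r_vv · N̂ = 14/sqrt(64*u^2 + 196*v^2 + 1).
Evaluating at (u, v) = (-2, 1):
  L = 8*sqrt(453)/453, M = 0, N = 14*sqrt(453)/453.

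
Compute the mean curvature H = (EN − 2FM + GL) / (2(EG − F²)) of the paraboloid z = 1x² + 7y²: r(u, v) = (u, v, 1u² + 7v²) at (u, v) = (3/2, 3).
H = 1835*sqrt(1774)/3147076

With E = 4*u^2 + 1, F = 28*u*v, G = 196*v^2 + 1, L = 2/sqrt(4*u^2 + 196*v^2 + 1), M = 0, N = 14/sqrt(4*u^2 + 196*v^2 + 1), assemble
  H = (EN − 2FM + GL) / (2(EG − F²)) = 4*(7*u^2 + 49*v^2 + 2)/(4*u^2 + 196*v^2 + 1)^(3/2).
At (u, v) = (3/2, 3): H = 1835*sqrt(1774)/3147076.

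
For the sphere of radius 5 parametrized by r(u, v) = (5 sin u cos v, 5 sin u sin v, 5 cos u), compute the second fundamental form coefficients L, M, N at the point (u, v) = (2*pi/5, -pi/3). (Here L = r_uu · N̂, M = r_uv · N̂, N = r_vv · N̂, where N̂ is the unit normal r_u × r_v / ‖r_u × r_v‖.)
L = -5;  M = 0;  N = -25/8 - 5*sqrt(5)/8

Compute the unit normal N̂(u, v) = (sin(u)^2*cos(v)/Abs(sin(u)), sin(u)^2*sin(v)/Abs(sin(u)), sin(2*u)/(2*Abs(sin(u)))), and the second partials r_uu, r_uv, r_vv. Take dot products:
  L(u, v) = r_uu · N̂ = -5*sin(u)/Abs(sin(u)),
  M(u, v) = r_uv · N̂ = 0,
  N(u, v) = r_vv · N̂ = -5*sin(u)^3/Abs(sin(u)).
Evaluating at (u, v) = (2*pi/5, -pi/3):
  L = -5, M = 0, N = -25/8 - 5*sqrt(5)/8.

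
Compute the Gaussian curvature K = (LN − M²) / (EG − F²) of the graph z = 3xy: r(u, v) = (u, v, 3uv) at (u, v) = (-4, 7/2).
K = -144/1042441

Coefficients of the first fundamental form: E = 9*v^2 + 1, F = 9*u*v, G = 9*u^2 + 1.
Coefficients of the second fundamental form: L = 0, M = 3/sqrt(9*u^2 + 9*v^2 + 1), N = 0.
Assemble K = (LN − M²)/(EG − F²) = -9/(81*u^4 + 162*u^2*v^2 + 18*u^2 + 81*v^4 + 18*v^2 + 1). At (u, v) = (-4, 7/2): K = -144/1042441.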